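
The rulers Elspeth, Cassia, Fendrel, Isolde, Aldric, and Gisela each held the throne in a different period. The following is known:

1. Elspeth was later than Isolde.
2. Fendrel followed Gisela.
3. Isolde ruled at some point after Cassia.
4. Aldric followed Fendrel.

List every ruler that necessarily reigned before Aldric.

Fendrel, Gisela

Directly stated before Aldric: Fendrel.
Gisela reaches Aldric via Gisela → Fendrel → Aldric.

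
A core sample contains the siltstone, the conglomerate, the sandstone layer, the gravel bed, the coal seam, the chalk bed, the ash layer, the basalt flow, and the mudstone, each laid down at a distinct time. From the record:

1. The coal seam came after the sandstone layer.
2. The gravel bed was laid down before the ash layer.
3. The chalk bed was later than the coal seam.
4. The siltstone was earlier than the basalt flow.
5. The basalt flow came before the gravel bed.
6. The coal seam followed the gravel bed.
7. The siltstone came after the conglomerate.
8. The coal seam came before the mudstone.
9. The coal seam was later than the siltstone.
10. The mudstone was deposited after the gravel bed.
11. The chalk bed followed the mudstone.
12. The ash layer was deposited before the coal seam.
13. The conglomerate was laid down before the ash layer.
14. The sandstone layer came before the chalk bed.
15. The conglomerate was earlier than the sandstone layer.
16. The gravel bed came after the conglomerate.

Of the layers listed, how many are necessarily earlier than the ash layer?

Directly stated before the ash layer: the conglomerate and the gravel bed.
The basalt flow reaches the ash layer via the basalt flow → the gravel bed → the ash layer.
The siltstone reaches the ash layer via the siltstone → the basalt flow → the gravel bed → the ash layer.
That's the basalt flow, the conglomerate, the gravel bed, and the siltstone — 4 in all.

4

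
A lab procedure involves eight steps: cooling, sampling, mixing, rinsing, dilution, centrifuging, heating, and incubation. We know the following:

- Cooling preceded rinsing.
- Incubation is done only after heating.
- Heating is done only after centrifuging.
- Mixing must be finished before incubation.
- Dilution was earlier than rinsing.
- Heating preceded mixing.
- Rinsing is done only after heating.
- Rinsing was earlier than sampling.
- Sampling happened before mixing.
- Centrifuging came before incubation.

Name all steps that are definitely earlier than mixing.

centrifuging, cooling, dilution, heating, rinsing, sampling

Directly stated before mixing: heating and sampling.
Centrifuging reaches mixing via centrifuging → heating → mixing.
Cooling reaches mixing via cooling → rinsing → sampling → mixing.
Dilution reaches mixing via dilution → rinsing → sampling → mixing.
Likewise rinsing reaches mixing by chaining the stated constraints.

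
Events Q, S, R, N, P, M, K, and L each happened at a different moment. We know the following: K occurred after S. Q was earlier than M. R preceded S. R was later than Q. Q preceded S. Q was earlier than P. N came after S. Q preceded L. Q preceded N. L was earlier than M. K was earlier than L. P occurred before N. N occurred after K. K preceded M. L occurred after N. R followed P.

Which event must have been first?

Q has a chain of constraints placing it before every other event, so Q must be first.

Q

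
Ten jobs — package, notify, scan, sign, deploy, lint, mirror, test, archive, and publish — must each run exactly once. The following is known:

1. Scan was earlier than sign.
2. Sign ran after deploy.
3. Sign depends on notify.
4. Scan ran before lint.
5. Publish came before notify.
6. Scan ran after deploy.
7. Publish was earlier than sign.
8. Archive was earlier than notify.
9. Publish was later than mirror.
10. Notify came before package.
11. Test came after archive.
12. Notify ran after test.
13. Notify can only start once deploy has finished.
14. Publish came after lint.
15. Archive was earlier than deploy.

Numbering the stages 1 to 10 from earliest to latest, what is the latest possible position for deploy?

Deploy must come before lint, notify, package, publish, scan, and sign — 6 stages forced after it.
Everything else can be placed before deploy in some valid order, so deploy can sit as late as position 10 − 6 = 4.

4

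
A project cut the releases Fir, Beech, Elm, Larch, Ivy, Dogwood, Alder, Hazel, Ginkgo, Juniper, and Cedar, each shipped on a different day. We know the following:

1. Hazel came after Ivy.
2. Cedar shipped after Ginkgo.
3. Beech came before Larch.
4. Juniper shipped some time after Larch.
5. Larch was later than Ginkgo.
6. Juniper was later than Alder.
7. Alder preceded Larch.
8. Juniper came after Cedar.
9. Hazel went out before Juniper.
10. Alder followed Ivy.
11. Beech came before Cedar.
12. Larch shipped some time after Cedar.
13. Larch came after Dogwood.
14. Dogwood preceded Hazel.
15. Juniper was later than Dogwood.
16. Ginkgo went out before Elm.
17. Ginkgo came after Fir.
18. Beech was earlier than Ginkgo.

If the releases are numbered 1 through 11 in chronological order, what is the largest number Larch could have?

10

Larch must come before Juniper — 1 release forced after it.
Everything else can be placed before Larch in some valid order, so Larch can sit as late as position 11 − 1 = 10.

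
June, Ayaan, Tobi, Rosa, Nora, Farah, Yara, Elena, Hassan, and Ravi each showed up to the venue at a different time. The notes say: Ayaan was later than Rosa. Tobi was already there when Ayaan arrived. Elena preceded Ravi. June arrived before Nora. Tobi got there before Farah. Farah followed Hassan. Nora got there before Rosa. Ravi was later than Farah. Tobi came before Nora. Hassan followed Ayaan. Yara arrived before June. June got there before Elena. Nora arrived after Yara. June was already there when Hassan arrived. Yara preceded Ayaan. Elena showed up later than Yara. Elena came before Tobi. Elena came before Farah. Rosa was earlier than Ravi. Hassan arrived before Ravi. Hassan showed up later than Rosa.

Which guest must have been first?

Yara

Yara has a chain of constraints placing them before every other guest, so Yara must be first.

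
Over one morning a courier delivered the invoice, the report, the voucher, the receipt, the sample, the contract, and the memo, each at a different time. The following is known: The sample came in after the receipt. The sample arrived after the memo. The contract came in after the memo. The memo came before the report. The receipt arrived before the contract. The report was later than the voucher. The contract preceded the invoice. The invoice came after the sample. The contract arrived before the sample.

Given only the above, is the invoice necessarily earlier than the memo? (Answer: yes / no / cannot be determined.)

no

Tracing the constraints gives the memo → the contract → the invoice, so the memo must come before the invoice.
That means the invoice cannot be before the memo.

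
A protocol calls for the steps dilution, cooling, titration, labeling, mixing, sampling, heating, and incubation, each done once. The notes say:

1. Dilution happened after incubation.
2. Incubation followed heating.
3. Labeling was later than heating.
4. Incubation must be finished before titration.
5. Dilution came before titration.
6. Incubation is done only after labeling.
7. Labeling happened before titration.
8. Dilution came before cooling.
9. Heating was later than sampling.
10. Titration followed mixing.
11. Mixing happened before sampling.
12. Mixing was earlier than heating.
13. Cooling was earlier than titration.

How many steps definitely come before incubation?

Directly stated before incubation: heating and labeling.
Mixing reaches incubation via mixing → heating → incubation.
Sampling reaches incubation via sampling → heating → incubation.
No chain forces dilution (or any of the others) ahead of incubation.
That's heating, labeling, mixing, and sampling — 4 in all.

4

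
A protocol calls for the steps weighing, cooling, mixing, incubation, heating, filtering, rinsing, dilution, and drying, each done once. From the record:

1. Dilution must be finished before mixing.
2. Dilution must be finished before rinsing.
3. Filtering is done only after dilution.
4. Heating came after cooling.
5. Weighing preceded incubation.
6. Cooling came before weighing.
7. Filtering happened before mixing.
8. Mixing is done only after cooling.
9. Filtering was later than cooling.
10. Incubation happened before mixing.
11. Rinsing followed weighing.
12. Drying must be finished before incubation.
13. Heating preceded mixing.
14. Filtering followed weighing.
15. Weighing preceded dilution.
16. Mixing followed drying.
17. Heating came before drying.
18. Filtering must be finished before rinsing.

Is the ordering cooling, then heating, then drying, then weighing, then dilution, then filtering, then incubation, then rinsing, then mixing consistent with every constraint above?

yes

Check each stated constraint against the proposed order — e.g. heating is ahead of mixing; cooling is ahead of mixing. Every pair is in the required order; nothing is violated.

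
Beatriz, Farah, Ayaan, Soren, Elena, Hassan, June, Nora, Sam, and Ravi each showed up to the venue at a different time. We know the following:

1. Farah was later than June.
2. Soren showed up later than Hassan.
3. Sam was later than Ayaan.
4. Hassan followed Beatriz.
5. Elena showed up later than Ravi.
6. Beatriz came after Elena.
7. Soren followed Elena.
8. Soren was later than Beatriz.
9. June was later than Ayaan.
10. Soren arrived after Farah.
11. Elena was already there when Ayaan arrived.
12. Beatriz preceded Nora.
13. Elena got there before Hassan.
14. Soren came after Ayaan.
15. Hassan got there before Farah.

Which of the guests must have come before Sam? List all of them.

Ayaan, Elena, Ravi

Directly stated before Sam: Ayaan.
Elena reaches Sam via Elena → Ayaan → Sam.
Ravi reaches Sam via Ravi → Elena → Ayaan → Sam.
No chain forces Farah (or any of the others) ahead of Sam.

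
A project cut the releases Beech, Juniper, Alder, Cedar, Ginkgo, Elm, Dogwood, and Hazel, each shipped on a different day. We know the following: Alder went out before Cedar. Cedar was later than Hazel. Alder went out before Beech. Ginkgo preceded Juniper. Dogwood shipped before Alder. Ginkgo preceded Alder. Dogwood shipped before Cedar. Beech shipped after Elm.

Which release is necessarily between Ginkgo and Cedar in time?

Tracing the constraints gives Ginkgo → Alder → Cedar, so Alder sits after Ginkgo and before Cedar.
No other release is forced both after Ginkgo and before Cedar.

Alder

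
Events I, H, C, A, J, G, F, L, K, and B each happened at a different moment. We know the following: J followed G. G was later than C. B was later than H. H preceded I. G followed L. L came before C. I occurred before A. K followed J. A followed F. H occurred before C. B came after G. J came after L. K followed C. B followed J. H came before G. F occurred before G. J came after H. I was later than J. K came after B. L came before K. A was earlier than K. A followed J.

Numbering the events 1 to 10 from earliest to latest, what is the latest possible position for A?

A must come before K — 1 event forced after it.
Everything else can be placed before A in some valid order, so A can sit as late as position 10 − 1 = 9.

9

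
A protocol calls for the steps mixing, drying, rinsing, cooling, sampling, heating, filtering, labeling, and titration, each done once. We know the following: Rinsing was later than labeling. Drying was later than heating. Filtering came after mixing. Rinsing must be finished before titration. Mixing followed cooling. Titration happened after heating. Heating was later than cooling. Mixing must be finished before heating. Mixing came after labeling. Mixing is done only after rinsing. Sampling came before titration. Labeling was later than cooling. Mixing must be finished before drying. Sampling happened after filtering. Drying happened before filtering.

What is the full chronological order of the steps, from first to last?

The constraints fix every adjacent pair, so only one ordering works:
cooling → labeling → rinsing → mixing → heating → drying → filtering → sampling → titration.

cooling, labeling, rinsing, mixing, heating, drying, filtering, sampling, titration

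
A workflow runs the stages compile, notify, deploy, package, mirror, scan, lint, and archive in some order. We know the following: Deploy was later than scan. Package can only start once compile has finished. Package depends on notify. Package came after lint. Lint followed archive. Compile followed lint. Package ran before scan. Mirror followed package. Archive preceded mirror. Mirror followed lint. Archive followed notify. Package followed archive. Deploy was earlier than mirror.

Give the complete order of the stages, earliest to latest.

The constraints fix every adjacent pair, so only one ordering works:
notify → archive → lint → compile → package → scan → deploy → mirror.

notify, archive, lint, compile, package, scan, deploy, mirror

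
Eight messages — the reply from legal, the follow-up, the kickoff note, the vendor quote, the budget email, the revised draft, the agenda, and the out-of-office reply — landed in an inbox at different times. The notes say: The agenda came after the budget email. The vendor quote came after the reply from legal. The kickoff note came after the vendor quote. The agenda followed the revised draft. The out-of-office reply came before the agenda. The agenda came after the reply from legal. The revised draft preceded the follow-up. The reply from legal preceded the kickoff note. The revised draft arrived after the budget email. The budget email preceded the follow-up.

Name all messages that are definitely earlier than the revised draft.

Directly stated before the revised draft: the budget email.

the budget email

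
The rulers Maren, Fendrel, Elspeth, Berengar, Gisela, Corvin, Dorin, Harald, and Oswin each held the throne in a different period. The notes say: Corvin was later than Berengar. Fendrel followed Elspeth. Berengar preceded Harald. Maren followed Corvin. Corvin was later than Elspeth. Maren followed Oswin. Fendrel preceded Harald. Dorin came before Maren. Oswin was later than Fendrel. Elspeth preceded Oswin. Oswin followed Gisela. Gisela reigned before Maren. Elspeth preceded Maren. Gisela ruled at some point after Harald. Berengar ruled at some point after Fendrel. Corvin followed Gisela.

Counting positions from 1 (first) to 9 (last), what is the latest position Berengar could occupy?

4

Berengar must come before Corvin, Gisela, Harald, Maren, and Oswin — 5 rulers forced after them.
Everything else can be placed before Berengar in some valid order, so Berengar can sit as late as position 9 − 5 = 4.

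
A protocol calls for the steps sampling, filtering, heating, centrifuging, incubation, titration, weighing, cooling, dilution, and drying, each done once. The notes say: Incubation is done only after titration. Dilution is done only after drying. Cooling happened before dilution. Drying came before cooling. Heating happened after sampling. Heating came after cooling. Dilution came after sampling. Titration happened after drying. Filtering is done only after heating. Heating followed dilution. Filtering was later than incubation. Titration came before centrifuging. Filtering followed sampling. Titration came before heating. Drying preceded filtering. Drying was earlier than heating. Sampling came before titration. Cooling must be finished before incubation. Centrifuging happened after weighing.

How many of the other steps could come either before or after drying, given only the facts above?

2

Forced after drying: centrifuging, cooling, dilution, filtering, heating, incubation, and titration.
That leaves sampling and weighing with no forced order relative to drying — 2.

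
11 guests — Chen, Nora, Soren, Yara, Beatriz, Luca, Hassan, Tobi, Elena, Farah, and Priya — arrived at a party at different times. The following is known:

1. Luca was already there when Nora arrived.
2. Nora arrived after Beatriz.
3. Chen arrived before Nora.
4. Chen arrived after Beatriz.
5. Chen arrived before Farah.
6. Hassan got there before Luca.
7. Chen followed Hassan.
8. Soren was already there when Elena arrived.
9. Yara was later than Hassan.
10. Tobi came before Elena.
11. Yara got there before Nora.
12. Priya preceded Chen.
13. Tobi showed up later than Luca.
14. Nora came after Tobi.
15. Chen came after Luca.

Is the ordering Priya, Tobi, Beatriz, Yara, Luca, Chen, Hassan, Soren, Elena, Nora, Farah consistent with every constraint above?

The constraints require Luca before Tobi, but in the proposed sequence Tobi appears ahead of Luca. That one violation is enough.

no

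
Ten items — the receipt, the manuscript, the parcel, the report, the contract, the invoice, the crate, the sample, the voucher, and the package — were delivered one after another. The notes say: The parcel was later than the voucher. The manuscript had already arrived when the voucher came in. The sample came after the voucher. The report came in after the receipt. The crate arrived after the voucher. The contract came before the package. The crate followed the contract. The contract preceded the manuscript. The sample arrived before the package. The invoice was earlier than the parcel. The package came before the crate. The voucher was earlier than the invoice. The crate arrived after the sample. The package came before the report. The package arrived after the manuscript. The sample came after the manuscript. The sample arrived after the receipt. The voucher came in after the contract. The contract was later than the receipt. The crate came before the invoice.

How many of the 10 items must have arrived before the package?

Directly stated before the package: the contract, the manuscript, and the sample.
The receipt reaches the package via the receipt → the contract → the package.
The voucher reaches the package via the voucher → the sample → the package.
That's the contract, the manuscript, the receipt, the sample, and the voucher — 5 in all.

5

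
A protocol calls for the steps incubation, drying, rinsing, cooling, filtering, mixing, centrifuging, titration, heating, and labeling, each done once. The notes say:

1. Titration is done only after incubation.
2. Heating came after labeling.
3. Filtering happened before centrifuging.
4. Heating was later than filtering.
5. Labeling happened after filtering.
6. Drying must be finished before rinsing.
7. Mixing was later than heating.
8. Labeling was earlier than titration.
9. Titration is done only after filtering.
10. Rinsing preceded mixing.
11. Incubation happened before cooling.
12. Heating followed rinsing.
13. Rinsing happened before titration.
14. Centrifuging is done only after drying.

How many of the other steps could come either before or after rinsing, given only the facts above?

5

Forced before rinsing: drying; forced after rinsing: heating, mixing, and titration.
That leaves centrifuging, cooling, filtering, incubation, and labeling with no forced order relative to rinsing — 5.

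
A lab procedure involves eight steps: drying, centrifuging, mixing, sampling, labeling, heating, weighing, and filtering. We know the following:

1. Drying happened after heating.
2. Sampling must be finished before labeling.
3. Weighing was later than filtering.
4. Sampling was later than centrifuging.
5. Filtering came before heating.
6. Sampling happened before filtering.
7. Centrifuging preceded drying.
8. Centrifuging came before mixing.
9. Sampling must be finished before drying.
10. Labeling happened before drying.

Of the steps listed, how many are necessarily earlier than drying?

5

Directly stated before drying: centrifuging, heating, labeling, and sampling.
Filtering reaches drying via filtering → heating → drying.
No chain forces mixing (or any of the others) ahead of drying.
That's centrifuging, filtering, heating, labeling, and sampling — 5 in all.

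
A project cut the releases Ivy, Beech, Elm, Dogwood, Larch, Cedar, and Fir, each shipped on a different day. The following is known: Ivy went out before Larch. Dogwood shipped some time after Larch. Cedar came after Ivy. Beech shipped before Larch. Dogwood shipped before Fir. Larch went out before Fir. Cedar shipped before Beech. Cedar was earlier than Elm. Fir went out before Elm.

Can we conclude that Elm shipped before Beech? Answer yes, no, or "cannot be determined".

Tracing the constraints gives Beech → Larch → Fir → Elm, so Beech must come before Elm.
That means Elm cannot be before Beech.

no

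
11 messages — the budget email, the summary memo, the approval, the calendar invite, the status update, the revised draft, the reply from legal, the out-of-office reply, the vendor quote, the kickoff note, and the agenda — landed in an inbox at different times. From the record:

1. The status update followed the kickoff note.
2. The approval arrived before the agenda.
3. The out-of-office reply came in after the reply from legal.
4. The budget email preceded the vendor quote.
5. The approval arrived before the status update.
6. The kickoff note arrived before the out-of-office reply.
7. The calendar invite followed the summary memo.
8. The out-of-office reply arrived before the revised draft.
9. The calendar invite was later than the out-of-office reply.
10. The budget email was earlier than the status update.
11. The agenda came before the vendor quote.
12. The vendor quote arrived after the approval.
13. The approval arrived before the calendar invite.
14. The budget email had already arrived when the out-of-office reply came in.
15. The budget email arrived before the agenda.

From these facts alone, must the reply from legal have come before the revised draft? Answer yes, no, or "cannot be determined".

yes

Chain the constraints: the reply from legal → the out-of-office reply → the revised draft. Each link is directly stated, so the reply from legal comes before the revised draft.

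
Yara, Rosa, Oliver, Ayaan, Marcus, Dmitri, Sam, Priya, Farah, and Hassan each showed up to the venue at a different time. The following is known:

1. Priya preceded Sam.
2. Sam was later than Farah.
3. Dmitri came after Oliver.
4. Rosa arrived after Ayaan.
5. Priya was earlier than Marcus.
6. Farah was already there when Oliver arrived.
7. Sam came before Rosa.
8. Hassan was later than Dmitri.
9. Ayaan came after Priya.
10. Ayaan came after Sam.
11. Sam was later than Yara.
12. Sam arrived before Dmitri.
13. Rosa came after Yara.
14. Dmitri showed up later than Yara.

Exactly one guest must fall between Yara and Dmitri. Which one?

Sam

Tracing the constraints gives Yara → Sam → Dmitri, so Sam sits after Yara and before Dmitri.
No other guest is forced both after Yara and before Dmitri.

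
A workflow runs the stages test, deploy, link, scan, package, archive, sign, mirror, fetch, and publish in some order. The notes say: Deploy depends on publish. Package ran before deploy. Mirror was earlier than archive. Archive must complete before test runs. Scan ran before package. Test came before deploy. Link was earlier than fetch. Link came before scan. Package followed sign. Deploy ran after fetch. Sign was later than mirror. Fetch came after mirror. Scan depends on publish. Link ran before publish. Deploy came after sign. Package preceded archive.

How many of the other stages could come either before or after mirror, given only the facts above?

Forced after mirror: archive, deploy, fetch, package, sign, and test.
That leaves link, publish, and scan with no forced order relative to mirror — 3.

3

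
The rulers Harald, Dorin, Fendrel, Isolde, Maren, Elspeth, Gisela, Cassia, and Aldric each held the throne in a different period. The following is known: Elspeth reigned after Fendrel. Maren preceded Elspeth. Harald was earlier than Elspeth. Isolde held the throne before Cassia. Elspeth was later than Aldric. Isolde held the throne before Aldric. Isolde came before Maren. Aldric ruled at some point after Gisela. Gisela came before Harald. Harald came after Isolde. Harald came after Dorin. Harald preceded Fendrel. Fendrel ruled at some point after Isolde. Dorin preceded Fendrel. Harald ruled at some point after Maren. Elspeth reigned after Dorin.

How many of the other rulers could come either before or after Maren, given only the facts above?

4

Forced before Maren: Isolde; forced after Maren: Elspeth, Fendrel, and Harald.
That leaves Aldric, Cassia, Dorin, and Gisela with no forced order relative to Maren — 4.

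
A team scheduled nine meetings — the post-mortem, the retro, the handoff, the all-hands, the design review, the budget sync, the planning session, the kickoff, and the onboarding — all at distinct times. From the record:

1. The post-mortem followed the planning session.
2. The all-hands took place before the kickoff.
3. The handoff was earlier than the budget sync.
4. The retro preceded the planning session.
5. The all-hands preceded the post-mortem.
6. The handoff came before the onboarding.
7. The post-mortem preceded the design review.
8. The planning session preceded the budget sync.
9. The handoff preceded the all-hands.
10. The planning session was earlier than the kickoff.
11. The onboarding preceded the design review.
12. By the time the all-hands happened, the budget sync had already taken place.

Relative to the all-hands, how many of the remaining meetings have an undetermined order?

1

Forced before the all-hands: the budget sync, the handoff, the planning session, and the retro; forced after the all-hands: the design review, the kickoff, and the post-mortem.
That leaves the onboarding with no forced order relative to the all-hands — 1.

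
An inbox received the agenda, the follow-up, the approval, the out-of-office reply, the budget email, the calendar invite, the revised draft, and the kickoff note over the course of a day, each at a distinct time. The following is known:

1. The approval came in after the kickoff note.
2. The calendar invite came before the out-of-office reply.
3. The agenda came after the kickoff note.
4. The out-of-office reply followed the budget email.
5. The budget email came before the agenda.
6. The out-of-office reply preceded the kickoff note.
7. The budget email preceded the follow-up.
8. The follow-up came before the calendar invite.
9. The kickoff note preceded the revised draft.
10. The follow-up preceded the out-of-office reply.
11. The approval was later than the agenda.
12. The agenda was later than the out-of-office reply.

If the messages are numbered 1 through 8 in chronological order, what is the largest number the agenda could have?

The agenda must come before the approval — 1 message forced after it.
Everything else can be placed before the agenda in some valid order, so the agenda can sit as late as position 8 − 1 = 7.

7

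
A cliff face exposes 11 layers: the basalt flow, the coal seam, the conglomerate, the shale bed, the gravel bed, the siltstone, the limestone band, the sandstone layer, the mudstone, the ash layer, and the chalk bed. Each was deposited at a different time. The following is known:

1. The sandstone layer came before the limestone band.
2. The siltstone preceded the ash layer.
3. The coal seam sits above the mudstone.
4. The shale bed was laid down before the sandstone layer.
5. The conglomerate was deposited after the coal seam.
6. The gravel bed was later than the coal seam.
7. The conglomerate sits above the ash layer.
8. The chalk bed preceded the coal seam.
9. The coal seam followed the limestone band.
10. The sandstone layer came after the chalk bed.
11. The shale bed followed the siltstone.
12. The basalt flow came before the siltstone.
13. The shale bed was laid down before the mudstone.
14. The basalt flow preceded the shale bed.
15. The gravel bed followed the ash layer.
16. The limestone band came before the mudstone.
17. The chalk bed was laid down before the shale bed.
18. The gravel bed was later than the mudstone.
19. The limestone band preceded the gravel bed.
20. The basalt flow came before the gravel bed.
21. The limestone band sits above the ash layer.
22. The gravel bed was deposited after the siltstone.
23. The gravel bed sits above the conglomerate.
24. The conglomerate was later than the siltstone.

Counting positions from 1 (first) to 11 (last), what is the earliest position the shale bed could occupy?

4

The basalt flow, the chalk bed, and the siltstone must all come before the shale bed — 3 forced predecessors.
Nothing else is forced ahead of the shale bed, so its earliest slot is position 3 + 1 = 4.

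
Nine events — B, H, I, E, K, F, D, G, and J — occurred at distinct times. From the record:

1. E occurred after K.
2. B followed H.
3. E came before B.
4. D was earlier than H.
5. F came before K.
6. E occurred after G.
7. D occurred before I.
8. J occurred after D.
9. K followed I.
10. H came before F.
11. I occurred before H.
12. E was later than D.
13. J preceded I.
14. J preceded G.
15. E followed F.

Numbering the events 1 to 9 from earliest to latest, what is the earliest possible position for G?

3

D and J must both come before G — 2 forced predecessors.
Nothing else is forced ahead of G, so its earliest slot is position 2 + 1 = 3.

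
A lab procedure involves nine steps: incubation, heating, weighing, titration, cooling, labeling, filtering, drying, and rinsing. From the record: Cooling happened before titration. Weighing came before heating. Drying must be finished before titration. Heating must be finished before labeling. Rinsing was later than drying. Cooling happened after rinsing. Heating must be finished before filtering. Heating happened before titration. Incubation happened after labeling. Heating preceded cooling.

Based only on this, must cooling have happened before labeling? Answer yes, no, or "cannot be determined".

cannot be determined

No chain of stated constraints runs from cooling to labeling, and none runs from labeling to cooling either.
So the relative order of cooling and labeling is not fixed by the given facts.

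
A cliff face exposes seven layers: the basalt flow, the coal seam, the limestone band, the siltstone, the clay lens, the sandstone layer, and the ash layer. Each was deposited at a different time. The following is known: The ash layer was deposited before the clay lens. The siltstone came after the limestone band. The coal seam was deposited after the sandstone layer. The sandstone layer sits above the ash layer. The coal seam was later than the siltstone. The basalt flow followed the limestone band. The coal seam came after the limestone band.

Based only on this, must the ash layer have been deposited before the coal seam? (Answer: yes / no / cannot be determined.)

Chain the constraints: the ash layer → the sandstone layer → the coal seam. Each link is directly stated, so the ash layer comes before the coal seam.

yes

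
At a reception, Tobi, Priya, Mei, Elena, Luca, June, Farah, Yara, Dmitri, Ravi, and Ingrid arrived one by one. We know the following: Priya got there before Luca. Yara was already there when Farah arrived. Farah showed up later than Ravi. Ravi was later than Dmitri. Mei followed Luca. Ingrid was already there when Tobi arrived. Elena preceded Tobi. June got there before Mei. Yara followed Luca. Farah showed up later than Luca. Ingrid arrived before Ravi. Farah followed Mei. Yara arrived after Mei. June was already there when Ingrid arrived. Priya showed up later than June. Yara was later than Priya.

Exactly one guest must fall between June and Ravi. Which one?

Ingrid

Tracing the constraints gives June → Ingrid → Ravi, so Ingrid sits after June and before Ravi.
No other guest is forced both after June and before Ravi.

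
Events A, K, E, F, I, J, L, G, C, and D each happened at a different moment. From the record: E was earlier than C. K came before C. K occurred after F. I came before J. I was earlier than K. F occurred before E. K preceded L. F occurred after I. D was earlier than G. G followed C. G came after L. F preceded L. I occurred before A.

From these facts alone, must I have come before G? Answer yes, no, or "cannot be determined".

yes

Chain the constraints: I → K → C → G. Each link is directly stated, so I comes before G.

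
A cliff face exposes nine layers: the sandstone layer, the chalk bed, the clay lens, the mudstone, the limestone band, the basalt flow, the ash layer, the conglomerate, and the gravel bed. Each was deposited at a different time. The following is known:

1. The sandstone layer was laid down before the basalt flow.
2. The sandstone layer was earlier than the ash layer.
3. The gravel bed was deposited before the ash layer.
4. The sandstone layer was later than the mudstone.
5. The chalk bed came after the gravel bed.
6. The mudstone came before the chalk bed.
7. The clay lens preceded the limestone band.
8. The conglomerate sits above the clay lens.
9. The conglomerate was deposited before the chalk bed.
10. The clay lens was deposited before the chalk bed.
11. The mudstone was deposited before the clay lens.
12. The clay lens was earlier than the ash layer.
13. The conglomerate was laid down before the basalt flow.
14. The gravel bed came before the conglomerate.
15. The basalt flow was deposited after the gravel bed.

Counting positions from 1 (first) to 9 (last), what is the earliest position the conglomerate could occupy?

The clay lens, the gravel bed, and the mudstone must all come before the conglomerate — 3 forced predecessors.
Nothing else is forced ahead of the conglomerate, so its earliest slot is position 3 + 1 = 4.

4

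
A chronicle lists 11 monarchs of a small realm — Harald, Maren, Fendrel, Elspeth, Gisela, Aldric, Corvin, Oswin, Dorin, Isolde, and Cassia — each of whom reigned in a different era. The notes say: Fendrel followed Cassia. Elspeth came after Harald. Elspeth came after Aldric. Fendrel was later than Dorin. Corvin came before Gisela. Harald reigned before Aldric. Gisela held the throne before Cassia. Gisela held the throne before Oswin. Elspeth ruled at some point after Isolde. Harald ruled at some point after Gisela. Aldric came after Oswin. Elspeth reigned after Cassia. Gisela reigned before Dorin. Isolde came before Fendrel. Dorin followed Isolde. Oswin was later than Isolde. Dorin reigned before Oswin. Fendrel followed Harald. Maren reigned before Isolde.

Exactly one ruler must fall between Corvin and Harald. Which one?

Tracing the constraints gives Corvin → Gisela → Harald, so Gisela sits after Corvin and before Harald.
No other ruler is forced both after Corvin and before Harald.

Gisela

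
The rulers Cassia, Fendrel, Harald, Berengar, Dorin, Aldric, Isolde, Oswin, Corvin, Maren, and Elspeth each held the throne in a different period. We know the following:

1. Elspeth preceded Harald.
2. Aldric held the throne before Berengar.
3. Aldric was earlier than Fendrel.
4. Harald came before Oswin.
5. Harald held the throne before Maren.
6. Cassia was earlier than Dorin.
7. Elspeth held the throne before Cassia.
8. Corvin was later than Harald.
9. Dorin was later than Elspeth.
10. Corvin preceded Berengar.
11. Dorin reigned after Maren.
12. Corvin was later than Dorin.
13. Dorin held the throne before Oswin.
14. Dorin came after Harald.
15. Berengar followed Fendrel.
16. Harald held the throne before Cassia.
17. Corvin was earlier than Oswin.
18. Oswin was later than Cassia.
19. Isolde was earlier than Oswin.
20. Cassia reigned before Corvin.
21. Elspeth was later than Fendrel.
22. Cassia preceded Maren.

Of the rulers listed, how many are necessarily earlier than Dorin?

Directly stated before Dorin: Cassia, Elspeth, Harald, and Maren.
Aldric reaches Dorin via Aldric → Fendrel → Elspeth → Dorin.
Fendrel reaches Dorin via Fendrel → Elspeth → Dorin.
That's Aldric, Cassia, Elspeth, Fendrel, Harald, and Maren — 6 in all.

6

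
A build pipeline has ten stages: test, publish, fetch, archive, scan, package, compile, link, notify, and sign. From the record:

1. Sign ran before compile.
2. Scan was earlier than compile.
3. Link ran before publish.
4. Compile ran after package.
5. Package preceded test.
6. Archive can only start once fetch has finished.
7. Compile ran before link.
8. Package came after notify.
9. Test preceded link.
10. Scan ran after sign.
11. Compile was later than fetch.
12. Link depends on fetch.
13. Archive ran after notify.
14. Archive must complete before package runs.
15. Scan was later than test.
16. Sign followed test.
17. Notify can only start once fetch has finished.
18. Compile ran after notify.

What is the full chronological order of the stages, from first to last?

The constraints fix every adjacent pair, so only one ordering works:
fetch → notify → archive → package → test → sign → scan → compile → link → publish.

fetch, notify, archive, package, test, sign, scan, compile, link, publish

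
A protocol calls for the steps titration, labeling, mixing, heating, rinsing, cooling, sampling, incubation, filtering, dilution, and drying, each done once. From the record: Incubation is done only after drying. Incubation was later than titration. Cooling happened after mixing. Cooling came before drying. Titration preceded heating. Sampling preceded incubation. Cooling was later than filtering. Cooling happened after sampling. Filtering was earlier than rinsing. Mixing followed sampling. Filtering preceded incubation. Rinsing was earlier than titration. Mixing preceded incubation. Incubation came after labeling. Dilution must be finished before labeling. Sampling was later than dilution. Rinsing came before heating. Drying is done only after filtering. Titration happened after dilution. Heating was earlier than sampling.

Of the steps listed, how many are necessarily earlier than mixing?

6

Directly stated before mixing: sampling.
Dilution reaches mixing via dilution → sampling → mixing.
Filtering reaches mixing via filtering → rinsing → heating → sampling → mixing.
Heating reaches mixing via heating → sampling → mixing.
Likewise rinsing and titration each reach mixing by chaining the stated constraints.
No chain forces drying (or any of the others) ahead of mixing.
That's dilution, filtering, heating, rinsing, sampling, and titration — 6 in all.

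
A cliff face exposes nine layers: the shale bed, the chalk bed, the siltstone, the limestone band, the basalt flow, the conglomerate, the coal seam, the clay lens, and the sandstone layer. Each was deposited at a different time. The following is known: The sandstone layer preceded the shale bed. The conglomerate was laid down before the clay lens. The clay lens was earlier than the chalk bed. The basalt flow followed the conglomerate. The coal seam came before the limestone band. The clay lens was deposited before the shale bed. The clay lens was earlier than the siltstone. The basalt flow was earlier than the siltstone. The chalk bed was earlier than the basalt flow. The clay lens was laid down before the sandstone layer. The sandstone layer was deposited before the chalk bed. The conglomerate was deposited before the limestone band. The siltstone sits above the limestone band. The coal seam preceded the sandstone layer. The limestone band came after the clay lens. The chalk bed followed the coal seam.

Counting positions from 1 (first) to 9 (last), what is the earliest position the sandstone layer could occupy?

4

The clay lens, the coal seam, and the conglomerate must all come before the sandstone layer — 3 forced predecessors.
Nothing else is forced ahead of the sandstone layer, so its earliest slot is position 3 + 1 = 4.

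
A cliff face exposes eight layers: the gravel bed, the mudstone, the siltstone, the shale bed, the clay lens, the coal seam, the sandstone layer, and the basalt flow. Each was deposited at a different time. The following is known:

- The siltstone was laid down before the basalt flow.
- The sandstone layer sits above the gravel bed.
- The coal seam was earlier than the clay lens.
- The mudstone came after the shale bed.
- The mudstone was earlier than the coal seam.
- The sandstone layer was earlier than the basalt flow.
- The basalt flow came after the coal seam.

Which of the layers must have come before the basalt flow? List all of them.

the coal seam, the gravel bed, the mudstone, the sandstone layer, the shale bed, the siltstone

Directly stated before the basalt flow: the coal seam, the sandstone layer, and the siltstone.
The gravel bed reaches the basalt flow via the gravel bed → the sandstone layer → the basalt flow.
The mudstone reaches the basalt flow via the mudstone → the coal seam → the basalt flow.
The shale bed reaches the basalt flow via the shale bed → the mudstone → the coal seam → the basalt flow.
No chain forces the clay lens ahead of the basalt flow.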